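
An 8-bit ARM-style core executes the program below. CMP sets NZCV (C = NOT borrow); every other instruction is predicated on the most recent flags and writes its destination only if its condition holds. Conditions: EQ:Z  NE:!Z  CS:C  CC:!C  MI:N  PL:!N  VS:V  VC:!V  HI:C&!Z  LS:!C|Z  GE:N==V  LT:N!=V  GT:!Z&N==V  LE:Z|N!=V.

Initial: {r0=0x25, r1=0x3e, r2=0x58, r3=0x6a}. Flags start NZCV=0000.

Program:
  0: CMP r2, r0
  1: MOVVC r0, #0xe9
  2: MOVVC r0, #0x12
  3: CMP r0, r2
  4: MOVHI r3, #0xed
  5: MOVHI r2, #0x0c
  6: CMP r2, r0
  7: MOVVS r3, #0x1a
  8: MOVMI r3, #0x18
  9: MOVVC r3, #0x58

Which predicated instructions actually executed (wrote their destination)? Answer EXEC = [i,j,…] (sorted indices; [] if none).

EXEC = [1,2,9]

0: ✓ CMP  NZCV=0010
1: ✓ MOVVC  r0←0xe9
2: ✓ MOVVC  r0←0x12
3: ✓ CMP  NZCV=1000
4: · MOVHI
5: · MOVHI
6: ✓ CMP  NZCV=0010
7: · MOVVS
8: · MOVMI
9: ✓ MOVVC  r3←0x58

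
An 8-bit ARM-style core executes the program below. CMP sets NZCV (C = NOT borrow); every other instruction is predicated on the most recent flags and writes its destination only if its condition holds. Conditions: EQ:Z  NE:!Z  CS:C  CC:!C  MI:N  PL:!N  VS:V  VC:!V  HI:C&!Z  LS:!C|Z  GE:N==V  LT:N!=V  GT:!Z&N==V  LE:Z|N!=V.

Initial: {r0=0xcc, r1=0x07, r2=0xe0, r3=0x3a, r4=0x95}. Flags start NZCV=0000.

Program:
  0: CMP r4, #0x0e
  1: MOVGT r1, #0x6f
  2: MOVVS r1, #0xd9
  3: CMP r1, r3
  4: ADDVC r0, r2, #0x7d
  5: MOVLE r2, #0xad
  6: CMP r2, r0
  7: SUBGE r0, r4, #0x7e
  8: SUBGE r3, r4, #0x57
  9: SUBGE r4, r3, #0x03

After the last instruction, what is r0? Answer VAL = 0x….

0: ✓ CMP  NZCV=1010
1: · MOVGT
2: · MOVVS
3: ✓ CMP  NZCV=1000
4: ✓ ADDVC  r0←0x5d
5: ✓ MOVLE  r2←0xad
6: ✓ CMP  NZCV=0011
7: · SUBGE
8: · SUBGE
9: · SUBGE

VAL = 0x5d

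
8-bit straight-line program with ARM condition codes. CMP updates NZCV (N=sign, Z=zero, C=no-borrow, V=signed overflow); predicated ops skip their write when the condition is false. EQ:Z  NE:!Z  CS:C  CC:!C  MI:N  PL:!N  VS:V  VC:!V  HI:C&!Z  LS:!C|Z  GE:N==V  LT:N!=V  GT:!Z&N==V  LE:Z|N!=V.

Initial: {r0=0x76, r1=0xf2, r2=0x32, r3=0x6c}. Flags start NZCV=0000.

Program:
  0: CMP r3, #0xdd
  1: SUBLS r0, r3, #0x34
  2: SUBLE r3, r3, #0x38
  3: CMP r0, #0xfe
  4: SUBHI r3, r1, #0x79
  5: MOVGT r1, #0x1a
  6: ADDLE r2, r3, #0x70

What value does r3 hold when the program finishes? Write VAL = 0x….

0: ✓ CMP  NZCV=1001
1: ✓ SUBLS  r0←0x38
2: · SUBLE
3: ✓ CMP  NZCV=0000
4: · SUBHI
5: ✓ MOVGT  r1←0x1a
6: · ADDLE

VAL = 0x6c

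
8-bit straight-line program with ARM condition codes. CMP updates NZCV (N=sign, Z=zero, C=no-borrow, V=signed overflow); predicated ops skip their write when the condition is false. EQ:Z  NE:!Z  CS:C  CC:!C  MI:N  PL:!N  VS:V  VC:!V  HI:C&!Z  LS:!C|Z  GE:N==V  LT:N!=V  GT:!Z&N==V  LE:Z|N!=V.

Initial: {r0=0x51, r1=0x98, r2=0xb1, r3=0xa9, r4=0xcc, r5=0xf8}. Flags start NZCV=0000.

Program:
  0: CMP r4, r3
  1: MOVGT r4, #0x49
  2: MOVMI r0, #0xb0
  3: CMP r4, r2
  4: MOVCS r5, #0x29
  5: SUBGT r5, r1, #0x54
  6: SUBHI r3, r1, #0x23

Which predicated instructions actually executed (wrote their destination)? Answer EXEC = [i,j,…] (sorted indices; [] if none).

0: ✓ CMP  NZCV=0010
1: ✓ MOVGT  r4←0x49
2: · MOVMI
3: ✓ CMP  NZCV=1001
4: · MOVCS
5: ✓ SUBGT  r5←0x44
6: · SUBHI

EXEC = [1,5]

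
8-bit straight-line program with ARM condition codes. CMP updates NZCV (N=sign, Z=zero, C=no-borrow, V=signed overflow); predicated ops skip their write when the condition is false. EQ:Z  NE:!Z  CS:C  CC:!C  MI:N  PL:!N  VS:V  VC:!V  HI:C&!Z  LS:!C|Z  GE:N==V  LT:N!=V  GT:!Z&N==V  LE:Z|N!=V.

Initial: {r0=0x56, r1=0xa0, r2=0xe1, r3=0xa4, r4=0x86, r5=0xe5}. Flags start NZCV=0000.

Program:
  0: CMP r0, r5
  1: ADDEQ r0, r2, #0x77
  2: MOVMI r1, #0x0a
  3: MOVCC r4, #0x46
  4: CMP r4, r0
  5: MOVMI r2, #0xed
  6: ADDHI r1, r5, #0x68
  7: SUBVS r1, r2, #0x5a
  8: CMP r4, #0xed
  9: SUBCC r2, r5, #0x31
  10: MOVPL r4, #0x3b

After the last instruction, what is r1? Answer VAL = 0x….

VAL = 0xa0

[0] flags=0000 → (cmp)
[1] flags=0000 EQ?F → skip
[2] flags=0000 MI?F → skip
[3] flags=0000 CC?T → r4=0x46
[4] flags=1000 → (cmp)
[5] flags=1000 MI?T → r2=0xed
[6] flags=1000 HI?F → skip
[7] flags=1000 VS?F → skip
[8] flags=0000 → (cmp)
[9] flags=0000 CC?T → r2=0xb4
[10] flags=0000 PL?T → r4=0x3b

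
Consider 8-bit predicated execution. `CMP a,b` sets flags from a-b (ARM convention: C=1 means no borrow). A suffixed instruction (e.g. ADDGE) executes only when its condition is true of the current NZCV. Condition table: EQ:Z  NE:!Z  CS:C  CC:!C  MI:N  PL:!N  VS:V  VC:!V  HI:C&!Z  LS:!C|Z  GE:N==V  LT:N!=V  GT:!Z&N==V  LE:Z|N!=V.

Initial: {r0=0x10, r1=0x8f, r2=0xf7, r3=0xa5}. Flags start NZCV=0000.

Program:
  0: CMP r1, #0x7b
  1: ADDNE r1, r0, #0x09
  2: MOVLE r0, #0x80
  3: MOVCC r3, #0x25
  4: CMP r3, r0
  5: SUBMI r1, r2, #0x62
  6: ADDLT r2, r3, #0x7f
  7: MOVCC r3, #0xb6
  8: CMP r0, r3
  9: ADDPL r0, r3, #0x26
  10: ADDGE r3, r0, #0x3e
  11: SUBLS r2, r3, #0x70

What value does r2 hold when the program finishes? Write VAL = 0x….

VAL = 0x35

0: ✓ CMP  NZCV=0011
1: ✓ ADDNE  r1←0x19
2: ✓ MOVLE  r0←0x80
3: · MOVCC
4: ✓ CMP  NZCV=0010
5: · SUBMI
6: · ADDLT
7: · MOVCC
8: ✓ CMP  NZCV=1000
9: · ADDPL
10: · ADDGE
11: ✓ SUBLS  r2←0x35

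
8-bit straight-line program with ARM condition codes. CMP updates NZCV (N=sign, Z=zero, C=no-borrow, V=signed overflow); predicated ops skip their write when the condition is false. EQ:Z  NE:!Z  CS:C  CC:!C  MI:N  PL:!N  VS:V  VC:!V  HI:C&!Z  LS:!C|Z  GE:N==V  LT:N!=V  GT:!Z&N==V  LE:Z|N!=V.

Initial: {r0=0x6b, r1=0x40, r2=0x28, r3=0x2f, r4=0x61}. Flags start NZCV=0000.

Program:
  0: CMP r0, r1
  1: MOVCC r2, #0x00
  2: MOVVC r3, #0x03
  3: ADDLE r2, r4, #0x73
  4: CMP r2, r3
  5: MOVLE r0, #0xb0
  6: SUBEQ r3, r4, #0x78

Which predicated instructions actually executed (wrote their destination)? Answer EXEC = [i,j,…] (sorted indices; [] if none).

EXEC = [2]

[0] flags=0010 → (cmp)
[1] flags=0010 CC?F → skip
[2] flags=0010 VC?T → r3=0x03
[3] flags=0010 LE?F → skip
[4] flags=0010 → (cmp)
[5] flags=0010 LE?F → skip
[6] flags=0010 EQ?F → skip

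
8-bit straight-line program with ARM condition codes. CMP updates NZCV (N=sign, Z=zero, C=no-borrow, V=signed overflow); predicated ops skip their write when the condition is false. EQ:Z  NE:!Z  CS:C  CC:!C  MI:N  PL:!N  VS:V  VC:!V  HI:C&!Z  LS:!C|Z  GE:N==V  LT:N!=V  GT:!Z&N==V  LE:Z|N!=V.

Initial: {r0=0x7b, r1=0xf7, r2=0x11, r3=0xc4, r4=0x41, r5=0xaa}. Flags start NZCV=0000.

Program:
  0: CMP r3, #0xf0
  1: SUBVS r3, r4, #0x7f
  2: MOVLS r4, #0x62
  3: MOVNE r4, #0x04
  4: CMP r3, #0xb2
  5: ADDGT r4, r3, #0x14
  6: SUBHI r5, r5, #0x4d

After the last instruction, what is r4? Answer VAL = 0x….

0: ✓ CMP  NZCV=1000
1: · SUBVS
2: ✓ MOVLS  r4←0x62
3: ✓ MOVNE  r4←0x04
4: ✓ CMP  NZCV=0010
5: ✓ ADDGT  r4←0xd8
6: ✓ SUBHI  r5←0x5d

VAL = 0xd8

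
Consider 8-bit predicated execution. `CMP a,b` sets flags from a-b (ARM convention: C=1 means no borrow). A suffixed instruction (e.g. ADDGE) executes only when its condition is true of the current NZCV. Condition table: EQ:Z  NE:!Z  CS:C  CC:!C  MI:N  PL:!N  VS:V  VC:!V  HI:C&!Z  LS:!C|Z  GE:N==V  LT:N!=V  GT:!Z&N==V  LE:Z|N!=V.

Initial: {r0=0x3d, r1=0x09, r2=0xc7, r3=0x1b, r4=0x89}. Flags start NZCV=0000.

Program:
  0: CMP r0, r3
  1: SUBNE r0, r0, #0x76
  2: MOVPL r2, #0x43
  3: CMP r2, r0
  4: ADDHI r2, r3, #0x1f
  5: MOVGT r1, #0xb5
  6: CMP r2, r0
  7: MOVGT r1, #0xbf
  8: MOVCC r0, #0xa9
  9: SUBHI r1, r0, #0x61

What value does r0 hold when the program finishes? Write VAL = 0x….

VAL = 0xa9

0: ✓ CMP  NZCV=0010
1: ✓ SUBNE  r0←0xc7
2: ✓ MOVPL  r2←0x43
3: ✓ CMP  NZCV=0000
4: · ADDHI
5: ✓ MOVGT  r1←0xb5
6: ✓ CMP  NZCV=0000
7: ✓ MOVGT  r1←0xbf
8: ✓ MOVCC  r0←0xa9
9: · SUBHI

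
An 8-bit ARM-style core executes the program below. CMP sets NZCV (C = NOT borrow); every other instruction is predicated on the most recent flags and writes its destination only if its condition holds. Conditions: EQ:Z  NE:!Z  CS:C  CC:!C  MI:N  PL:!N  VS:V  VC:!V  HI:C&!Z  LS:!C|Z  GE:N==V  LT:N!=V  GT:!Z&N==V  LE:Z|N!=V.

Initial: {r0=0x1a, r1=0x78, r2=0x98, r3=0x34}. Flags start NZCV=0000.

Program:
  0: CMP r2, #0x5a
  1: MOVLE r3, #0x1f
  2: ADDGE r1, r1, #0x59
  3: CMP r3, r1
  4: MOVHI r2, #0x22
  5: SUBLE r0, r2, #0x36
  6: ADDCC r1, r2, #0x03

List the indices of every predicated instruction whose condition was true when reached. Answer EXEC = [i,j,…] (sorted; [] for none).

0: ✓ CMP  NZCV=0011
1: ✓ MOVLE  r3←0x1f
2: · ADDGE
3: ✓ CMP  NZCV=1000
4: · MOVHI
5: ✓ SUBLE  r0←0x62
6: ✓ ADDCC  r1←0x9b

EXEC = [1,5,6]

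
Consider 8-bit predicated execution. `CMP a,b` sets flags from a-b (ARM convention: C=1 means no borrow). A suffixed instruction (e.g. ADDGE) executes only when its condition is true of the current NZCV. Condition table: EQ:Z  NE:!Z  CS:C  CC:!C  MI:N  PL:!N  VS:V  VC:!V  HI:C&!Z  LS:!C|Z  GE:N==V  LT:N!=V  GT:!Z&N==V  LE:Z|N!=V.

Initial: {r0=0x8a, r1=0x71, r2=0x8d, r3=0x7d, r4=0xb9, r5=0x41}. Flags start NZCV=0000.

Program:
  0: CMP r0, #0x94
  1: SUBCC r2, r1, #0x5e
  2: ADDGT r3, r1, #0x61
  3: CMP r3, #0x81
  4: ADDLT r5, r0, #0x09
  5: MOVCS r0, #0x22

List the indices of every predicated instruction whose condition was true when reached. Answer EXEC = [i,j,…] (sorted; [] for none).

[0] flags=1000 → (cmp)
[1] flags=1000 CC?T → r2=0x13
[2] flags=1000 GT?F → skip
[3] flags=1001 → (cmp)
[4] flags=1001 LT?F → skip
[5] flags=1001 CS?F → skip

EXEC = [1]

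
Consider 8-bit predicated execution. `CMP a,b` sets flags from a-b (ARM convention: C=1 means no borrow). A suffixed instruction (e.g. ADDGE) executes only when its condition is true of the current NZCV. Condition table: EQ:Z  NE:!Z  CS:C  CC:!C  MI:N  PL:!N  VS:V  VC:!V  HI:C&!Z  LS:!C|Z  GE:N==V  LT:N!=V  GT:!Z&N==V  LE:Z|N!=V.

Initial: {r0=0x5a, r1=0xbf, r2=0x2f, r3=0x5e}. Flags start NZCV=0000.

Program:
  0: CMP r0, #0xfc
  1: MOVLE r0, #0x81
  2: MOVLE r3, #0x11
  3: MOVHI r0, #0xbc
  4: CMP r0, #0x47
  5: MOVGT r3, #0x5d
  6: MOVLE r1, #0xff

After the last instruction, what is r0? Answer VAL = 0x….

0: ✓ CMP  NZCV=0000
1: · MOVLE
2: · MOVLE
3: · MOVHI
4: ✓ CMP  NZCV=0010
5: ✓ MOVGT  r3←0x5d
6: · MOVLE

VAL = 0x5a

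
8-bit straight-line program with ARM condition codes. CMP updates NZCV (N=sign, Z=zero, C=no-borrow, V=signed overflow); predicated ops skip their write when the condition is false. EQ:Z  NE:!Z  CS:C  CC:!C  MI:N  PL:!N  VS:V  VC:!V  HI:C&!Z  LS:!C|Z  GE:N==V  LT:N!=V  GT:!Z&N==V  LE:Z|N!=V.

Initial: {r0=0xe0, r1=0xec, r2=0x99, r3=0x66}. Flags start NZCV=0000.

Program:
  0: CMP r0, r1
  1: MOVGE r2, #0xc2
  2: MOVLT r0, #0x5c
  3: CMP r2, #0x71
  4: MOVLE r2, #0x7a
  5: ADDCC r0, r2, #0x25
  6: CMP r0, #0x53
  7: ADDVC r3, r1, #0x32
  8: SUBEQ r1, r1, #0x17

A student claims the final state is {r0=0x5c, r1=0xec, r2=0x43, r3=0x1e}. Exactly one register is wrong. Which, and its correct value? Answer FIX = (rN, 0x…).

0: ✓ CMP  NZCV=1000
1: · MOVGE
2: ✓ MOVLT  r0←0x5c
3: ✓ CMP  NZCV=0011
4: ✓ MOVLE  r2←0x7a
5: · ADDCC
6: ✓ CMP  NZCV=0010
7: ✓ ADDVC  r3←0x1e
8: · SUBEQ

FIX = (r2, 0x7a)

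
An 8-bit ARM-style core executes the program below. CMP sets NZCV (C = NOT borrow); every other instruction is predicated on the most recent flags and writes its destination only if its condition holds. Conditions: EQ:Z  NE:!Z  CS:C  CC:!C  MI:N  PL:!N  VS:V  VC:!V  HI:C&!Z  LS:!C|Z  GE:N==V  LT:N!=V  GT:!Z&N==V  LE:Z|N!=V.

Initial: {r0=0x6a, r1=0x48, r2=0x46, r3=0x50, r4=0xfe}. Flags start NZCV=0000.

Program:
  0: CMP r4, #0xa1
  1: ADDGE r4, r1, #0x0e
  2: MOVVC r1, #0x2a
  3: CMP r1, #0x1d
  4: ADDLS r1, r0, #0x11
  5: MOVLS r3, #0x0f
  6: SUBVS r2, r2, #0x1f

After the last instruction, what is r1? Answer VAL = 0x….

VAL = 0x2a

[0] flags=0010 → (cmp)
[1] flags=0010 GE?T → r4=0x56
[2] flags=0010 VC?T → r1=0x2a
[3] flags=0010 → (cmp)
[4] flags=0010 LS?F → skip
[5] flags=0010 LS?F → skip
[6] flags=0010 VS?F → skip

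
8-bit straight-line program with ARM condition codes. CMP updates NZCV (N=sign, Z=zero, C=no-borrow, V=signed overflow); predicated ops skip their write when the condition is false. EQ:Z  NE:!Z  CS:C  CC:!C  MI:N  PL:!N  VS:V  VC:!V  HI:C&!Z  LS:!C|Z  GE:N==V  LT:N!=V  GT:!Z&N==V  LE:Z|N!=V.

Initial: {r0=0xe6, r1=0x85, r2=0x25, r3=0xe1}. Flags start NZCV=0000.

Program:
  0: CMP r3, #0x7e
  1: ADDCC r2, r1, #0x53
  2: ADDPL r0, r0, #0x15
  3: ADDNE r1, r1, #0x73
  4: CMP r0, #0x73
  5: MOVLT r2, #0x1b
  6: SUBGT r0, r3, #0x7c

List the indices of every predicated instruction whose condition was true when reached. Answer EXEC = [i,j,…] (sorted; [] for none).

EXEC = [2,3,5]

[0] flags=0011 → (cmp)
[1] flags=0011 CC?F → skip
[2] flags=0011 PL?T → r0=0xfb
[3] flags=0011 NE?T → r1=0xf8
[4] flags=1010 → (cmp)
[5] flags=1010 LT?T → r2=0x1b
[6] flags=1010 GT?F → skip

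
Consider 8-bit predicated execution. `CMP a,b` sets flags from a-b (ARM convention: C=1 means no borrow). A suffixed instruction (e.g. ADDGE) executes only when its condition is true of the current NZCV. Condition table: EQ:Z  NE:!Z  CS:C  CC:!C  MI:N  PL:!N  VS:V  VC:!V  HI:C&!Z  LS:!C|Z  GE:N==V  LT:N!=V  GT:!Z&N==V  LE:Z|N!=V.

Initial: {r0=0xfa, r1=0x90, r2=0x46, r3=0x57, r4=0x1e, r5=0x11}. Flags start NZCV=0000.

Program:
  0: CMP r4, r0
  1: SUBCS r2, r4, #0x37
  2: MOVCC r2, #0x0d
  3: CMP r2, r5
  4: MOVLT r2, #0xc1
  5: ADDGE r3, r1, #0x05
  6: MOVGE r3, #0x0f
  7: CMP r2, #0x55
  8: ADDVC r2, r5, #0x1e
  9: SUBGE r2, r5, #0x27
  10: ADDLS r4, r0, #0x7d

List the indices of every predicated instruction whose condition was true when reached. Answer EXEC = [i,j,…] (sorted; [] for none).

0: ✓ CMP  NZCV=0000
1: · SUBCS
2: ✓ MOVCC  r2←0x0d
3: ✓ CMP  NZCV=1000
4: ✓ MOVLT  r2←0xc1
5: · ADDGE
6: · MOVGE
7: ✓ CMP  NZCV=0011
8: · ADDVC
9: · SUBGE
10: · ADDLS

EXEC = [2,4]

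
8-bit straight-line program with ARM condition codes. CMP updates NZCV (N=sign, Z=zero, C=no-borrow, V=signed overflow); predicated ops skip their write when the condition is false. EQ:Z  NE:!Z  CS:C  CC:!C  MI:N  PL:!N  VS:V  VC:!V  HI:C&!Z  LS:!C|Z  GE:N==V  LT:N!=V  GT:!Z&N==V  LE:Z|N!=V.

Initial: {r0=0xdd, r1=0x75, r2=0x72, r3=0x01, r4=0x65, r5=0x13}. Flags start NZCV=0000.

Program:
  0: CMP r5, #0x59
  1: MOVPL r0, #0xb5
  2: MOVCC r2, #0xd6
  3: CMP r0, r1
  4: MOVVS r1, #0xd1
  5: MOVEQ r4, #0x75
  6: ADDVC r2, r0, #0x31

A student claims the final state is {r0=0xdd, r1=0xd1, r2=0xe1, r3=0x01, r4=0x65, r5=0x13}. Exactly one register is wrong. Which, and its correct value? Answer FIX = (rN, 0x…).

[0] flags=1000 → (cmp)
[1] flags=1000 PL?F → skip
[2] flags=1000 CC?T → r2=0xd6
[3] flags=0011 → (cmp)
[4] flags=0011 VS?T → r1=0xd1
[5] flags=0011 EQ?F → skip
[6] flags=0011 VC?F → skip

FIX = (r2, 0xd6)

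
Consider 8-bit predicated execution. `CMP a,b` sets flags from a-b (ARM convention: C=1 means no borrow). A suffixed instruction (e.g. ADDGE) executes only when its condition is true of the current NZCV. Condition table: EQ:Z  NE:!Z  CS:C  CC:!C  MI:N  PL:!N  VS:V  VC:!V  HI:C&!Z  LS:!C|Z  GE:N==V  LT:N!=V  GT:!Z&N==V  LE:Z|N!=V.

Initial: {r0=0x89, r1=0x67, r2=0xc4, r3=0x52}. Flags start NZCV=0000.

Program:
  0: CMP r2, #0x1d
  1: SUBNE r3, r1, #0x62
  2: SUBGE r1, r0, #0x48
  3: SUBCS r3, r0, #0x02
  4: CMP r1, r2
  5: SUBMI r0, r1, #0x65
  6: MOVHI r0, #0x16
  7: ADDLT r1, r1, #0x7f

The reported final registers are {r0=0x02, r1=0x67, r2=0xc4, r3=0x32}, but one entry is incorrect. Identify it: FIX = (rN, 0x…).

FIX = (r3, 0x87)

[0] flags=1010 → (cmp)
[1] flags=1010 NE?T → r3=0x05
[2] flags=1010 GE?F → skip
[3] flags=1010 CS?T → r3=0x87
[4] flags=1001 → (cmp)
[5] flags=1001 MI?T → r0=0x02
[6] flags=1001 HI?F → skip
[7] flags=1001 LT?F → skip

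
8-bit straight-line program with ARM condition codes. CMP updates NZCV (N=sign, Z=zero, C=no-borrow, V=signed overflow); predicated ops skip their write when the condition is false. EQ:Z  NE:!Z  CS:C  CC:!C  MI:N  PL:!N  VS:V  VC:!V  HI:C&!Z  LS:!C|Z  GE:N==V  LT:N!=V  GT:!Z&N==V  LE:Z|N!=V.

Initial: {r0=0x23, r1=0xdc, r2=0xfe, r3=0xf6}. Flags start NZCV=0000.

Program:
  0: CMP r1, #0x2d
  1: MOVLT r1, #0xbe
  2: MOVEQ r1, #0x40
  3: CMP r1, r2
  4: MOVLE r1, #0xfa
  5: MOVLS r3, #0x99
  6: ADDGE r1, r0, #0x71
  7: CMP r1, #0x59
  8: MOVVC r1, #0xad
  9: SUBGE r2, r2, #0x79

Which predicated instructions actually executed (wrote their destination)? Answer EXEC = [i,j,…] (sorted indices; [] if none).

EXEC = [1,4,5,8]

[0] flags=1010 → (cmp)
[1] flags=1010 LT?T → r1=0xbe
[2] flags=1010 EQ?F → skip
[3] flags=1000 → (cmp)
[4] flags=1000 LE?T → r1=0xfa
[5] flags=1000 LS?T → r3=0x99
[6] flags=1000 GE?F → skip
[7] flags=1010 → (cmp)
[8] flags=1010 VC?T → r1=0xad
[9] flags=1010 GE?F → skip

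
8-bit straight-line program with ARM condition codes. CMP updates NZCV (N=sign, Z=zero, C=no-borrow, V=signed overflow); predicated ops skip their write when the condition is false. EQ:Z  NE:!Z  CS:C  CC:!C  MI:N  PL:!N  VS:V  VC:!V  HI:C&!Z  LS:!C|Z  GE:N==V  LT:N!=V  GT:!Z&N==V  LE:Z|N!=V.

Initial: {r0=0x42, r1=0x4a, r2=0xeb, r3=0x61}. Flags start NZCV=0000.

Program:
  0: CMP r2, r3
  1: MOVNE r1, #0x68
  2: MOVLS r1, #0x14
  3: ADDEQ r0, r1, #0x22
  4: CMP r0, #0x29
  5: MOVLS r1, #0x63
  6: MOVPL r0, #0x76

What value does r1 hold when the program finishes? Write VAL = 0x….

[0] flags=1010 → (cmp)
[1] flags=1010 NE?T → r1=0x68
[2] flags=1010 LS?F → skip
[3] flags=1010 EQ?F → skip
[4] flags=0010 → (cmp)
[5] flags=0010 LS?F → skip
[6] flags=0010 PL?T → r0=0x76

VAL = 0x68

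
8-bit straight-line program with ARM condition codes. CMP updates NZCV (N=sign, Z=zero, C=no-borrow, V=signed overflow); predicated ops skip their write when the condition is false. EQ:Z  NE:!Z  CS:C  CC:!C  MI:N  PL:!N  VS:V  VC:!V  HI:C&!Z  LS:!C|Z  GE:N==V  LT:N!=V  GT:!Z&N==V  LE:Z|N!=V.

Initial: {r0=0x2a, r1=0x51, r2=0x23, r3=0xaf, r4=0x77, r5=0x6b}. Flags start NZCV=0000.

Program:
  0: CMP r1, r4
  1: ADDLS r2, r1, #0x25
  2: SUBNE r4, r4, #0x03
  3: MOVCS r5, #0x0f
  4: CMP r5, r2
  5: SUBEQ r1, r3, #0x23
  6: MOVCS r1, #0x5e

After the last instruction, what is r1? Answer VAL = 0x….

0: ✓ CMP  NZCV=1000
1: ✓ ADDLS  r2←0x76
2: ✓ SUBNE  r4←0x74
3: · MOVCS
4: ✓ CMP  NZCV=1000
5: · SUBEQ
6: · MOVCS

VAL = 0x51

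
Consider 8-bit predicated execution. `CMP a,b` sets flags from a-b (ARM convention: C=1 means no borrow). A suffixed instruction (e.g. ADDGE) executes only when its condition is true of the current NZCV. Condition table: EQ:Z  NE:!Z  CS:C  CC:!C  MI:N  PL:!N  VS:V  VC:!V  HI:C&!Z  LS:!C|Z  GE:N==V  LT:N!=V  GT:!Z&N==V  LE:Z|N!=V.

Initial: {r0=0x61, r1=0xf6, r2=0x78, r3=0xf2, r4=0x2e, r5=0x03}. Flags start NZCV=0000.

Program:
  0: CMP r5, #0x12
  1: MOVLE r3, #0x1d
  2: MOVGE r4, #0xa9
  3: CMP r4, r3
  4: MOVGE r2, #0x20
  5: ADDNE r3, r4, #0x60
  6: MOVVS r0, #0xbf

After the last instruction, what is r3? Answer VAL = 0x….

VAL = 0x8e

0: ✓ CMP  NZCV=1000
1: ✓ MOVLE  r3←0x1d
2: · MOVGE
3: ✓ CMP  NZCV=0010
4: ✓ MOVGE  r2←0x20
5: ✓ ADDNE  r3←0x8e
6: · MOVVS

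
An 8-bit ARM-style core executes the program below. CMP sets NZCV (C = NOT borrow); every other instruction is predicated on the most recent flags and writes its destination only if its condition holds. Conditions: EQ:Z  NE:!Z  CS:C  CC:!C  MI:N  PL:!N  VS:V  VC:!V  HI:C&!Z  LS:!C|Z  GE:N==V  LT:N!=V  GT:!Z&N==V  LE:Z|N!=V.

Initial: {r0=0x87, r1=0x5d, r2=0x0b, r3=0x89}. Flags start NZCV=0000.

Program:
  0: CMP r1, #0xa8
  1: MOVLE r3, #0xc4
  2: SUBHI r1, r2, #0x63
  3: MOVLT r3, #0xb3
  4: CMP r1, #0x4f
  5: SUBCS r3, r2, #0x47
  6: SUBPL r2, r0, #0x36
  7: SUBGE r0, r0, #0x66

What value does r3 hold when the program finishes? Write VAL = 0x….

[0] flags=1001 → (cmp)
[1] flags=1001 LE?F → skip
[2] flags=1001 HI?F → skip
[3] flags=1001 LT?F → skip
[4] flags=0010 → (cmp)
[5] flags=0010 CS?T → r3=0xc4
[6] flags=0010 PL?T → r2=0x51
[7] flags=0010 GE?T → r0=0x21

VAL = 0xc4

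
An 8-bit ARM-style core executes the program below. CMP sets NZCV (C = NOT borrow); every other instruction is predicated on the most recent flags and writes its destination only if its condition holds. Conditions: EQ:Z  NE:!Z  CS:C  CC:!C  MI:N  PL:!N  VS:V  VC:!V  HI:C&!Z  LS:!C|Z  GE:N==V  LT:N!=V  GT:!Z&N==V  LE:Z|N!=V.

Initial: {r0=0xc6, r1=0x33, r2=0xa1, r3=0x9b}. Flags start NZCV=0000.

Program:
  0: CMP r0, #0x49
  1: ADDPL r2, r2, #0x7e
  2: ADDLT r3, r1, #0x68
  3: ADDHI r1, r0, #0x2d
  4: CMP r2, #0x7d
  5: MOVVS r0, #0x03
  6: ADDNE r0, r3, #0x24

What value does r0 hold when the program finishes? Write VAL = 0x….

VAL = 0xbf

0: ✓ CMP  NZCV=0011
1: ✓ ADDPL  r2←0x1f
2: ✓ ADDLT  r3←0x9b
3: ✓ ADDHI  r1←0xf3
4: ✓ CMP  NZCV=1000
5: · MOVVS
6: ✓ ADDNE  r0←0xbf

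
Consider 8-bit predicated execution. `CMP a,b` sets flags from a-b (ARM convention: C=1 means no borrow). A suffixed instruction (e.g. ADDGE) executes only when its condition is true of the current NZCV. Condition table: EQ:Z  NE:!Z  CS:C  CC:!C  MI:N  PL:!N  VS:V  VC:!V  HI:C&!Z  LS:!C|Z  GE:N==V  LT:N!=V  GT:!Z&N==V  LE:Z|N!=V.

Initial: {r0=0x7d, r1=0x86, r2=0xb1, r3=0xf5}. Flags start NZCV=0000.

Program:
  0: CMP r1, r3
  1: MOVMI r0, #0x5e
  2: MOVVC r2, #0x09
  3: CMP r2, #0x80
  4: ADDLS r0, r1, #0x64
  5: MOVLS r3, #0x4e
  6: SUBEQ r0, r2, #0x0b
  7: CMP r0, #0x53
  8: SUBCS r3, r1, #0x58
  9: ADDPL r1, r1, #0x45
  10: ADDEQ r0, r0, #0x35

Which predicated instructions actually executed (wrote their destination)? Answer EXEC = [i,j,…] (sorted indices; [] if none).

0: ✓ CMP  NZCV=1000
1: ✓ MOVMI  r0←0x5e
2: ✓ MOVVC  r2←0x09
3: ✓ CMP  NZCV=1001
4: ✓ ADDLS  r0←0xea
5: ✓ MOVLS  r3←0x4e
6: · SUBEQ
7: ✓ CMP  NZCV=1010
8: ✓ SUBCS  r3←0x2e
9: · ADDPL
10: · ADDEQ

EXEC = [1,2,4,5,8]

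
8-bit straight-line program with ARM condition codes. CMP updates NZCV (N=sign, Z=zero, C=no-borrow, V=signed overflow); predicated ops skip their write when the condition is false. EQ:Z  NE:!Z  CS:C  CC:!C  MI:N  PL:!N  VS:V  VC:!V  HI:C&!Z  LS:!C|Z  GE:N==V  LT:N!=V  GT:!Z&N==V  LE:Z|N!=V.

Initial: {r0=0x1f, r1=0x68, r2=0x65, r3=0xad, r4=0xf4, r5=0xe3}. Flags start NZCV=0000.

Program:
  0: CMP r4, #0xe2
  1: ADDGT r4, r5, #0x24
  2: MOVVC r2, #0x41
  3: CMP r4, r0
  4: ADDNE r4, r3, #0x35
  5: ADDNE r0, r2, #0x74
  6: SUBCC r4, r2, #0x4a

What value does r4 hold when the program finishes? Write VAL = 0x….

[0] flags=0010 → (cmp)
[1] flags=0010 GT?T → r4=0x07
[2] flags=0010 VC?T → r2=0x41
[3] flags=1000 → (cmp)
[4] flags=1000 NE?T → r4=0xe2
[5] flags=1000 NE?T → r0=0xb5
[6] flags=1000 CC?T → r4=0xf7

VAL = 0xf7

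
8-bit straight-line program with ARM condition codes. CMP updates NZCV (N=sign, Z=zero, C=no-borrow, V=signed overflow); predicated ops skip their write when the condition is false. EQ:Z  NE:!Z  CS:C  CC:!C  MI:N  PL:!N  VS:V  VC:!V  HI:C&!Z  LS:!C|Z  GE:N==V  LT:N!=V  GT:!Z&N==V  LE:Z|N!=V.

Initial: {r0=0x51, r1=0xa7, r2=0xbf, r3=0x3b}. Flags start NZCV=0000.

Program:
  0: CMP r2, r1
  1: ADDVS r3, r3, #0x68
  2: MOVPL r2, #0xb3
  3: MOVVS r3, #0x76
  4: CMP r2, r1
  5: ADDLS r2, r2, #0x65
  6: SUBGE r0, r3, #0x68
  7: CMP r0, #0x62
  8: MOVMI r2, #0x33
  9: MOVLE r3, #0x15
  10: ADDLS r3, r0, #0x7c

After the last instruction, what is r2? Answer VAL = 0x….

0: ✓ CMP  NZCV=0010
1: · ADDVS
2: ✓ MOVPL  r2←0xb3
3: · MOVVS
4: ✓ CMP  NZCV=0010
5: · ADDLS
6: ✓ SUBGE  r0←0xd3
7: ✓ CMP  NZCV=0011
8: · MOVMI
9: ✓ MOVLE  r3←0x15
10: · ADDLS

VAL = 0xb3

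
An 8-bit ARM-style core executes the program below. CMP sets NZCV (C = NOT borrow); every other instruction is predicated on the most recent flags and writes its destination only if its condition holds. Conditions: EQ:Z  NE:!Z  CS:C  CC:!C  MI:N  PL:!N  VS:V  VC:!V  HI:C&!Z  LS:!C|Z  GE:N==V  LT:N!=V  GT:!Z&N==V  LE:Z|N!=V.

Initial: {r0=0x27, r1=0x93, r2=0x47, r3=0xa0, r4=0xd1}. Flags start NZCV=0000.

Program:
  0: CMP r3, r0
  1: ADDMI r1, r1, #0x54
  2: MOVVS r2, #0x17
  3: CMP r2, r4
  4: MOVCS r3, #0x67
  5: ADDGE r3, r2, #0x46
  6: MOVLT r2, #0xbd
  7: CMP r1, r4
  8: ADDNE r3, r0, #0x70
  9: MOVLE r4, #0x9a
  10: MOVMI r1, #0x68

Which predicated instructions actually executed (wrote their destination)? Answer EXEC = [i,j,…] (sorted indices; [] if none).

0: ✓ CMP  NZCV=0011
1: · ADDMI
2: ✓ MOVVS  r2←0x17
3: ✓ CMP  NZCV=0000
4: · MOVCS
5: ✓ ADDGE  r3←0x5d
6: · MOVLT
7: ✓ CMP  NZCV=1000
8: ✓ ADDNE  r3←0x97
9: ✓ MOVLE  r4←0x9a
10: ✓ MOVMI  r1←0x68

EXEC = [2,5,8,9,10]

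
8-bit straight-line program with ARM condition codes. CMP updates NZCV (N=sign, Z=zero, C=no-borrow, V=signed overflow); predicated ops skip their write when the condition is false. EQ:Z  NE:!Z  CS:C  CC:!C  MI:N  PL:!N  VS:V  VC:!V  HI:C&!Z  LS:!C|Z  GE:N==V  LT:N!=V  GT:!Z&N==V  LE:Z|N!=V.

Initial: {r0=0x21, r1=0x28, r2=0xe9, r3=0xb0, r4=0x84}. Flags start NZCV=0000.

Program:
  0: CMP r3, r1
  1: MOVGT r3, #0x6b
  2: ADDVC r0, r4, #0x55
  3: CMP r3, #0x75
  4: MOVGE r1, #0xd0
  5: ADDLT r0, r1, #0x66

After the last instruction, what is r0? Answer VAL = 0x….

VAL = 0x8e

0: ✓ CMP  NZCV=1010
1: · MOVGT
2: ✓ ADDVC  r0←0xd9
3: ✓ CMP  NZCV=0011
4: · MOVGE
5: ✓ ADDLT  r0←0x8e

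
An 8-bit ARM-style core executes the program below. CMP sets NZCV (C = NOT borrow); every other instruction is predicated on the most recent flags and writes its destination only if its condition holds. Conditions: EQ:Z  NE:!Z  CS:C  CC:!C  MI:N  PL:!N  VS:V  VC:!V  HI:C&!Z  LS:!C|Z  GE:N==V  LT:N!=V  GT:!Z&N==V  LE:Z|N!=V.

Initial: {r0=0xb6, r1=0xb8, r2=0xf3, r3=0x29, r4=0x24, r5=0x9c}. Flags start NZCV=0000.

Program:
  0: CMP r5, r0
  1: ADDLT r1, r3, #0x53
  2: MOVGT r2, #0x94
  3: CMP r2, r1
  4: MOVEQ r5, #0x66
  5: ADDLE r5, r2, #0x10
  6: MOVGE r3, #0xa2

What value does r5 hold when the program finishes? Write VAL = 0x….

VAL = 0x03

[0] flags=1000 → (cmp)
[1] flags=1000 LT?T → r1=0x7c
[2] flags=1000 GT?F → skip
[3] flags=0011 → (cmp)
[4] flags=0011 EQ?F → skip
[5] flags=0011 LE?T → r5=0x03
[6] flags=0011 GE?F → skip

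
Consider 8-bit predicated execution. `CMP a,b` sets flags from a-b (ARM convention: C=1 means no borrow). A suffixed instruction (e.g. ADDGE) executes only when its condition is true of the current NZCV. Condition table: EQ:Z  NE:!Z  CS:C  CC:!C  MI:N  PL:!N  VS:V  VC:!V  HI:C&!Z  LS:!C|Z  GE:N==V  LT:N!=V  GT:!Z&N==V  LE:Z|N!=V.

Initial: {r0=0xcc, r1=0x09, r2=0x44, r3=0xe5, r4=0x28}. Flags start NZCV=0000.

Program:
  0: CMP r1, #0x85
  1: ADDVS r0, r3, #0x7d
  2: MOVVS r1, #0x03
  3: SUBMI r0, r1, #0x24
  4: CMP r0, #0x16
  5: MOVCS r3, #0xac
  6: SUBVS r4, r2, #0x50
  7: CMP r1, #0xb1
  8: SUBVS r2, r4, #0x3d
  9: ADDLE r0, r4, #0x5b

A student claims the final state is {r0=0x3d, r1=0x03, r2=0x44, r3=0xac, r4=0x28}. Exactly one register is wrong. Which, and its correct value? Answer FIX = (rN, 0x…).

[0] flags=1001 → (cmp)
[1] flags=1001 VS?T → r0=0x62
[2] flags=1001 VS?T → r1=0x03
[3] flags=1001 MI?T → r0=0xdf
[4] flags=1010 → (cmp)
[5] flags=1010 CS?T → r3=0xac
[6] flags=1010 VS?F → skip
[7] flags=0000 → (cmp)
[8] flags=0000 VS?F → skip
[9] flags=0000 LE?F → skip

FIX = (r0, 0xdf)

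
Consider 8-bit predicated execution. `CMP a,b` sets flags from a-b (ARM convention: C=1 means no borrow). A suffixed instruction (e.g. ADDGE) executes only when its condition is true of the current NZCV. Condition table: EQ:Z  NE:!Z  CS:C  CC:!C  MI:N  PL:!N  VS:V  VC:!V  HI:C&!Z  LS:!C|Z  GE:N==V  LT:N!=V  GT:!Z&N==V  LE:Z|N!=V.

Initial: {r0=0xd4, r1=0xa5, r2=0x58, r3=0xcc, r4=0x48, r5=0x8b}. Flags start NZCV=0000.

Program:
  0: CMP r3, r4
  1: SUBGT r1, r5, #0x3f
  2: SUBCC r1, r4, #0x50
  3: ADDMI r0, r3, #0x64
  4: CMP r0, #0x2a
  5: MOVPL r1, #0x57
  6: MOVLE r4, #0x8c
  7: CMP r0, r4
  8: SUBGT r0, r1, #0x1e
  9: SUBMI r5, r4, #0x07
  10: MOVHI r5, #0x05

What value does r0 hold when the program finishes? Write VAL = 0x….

VAL = 0x30

[0] flags=1010 → (cmp)
[1] flags=1010 GT?F → skip
[2] flags=1010 CC?F → skip
[3] flags=1010 MI?T → r0=0x30
[4] flags=0010 → (cmp)
[5] flags=0010 PL?T → r1=0x57
[6] flags=0010 LE?F → skip
[7] flags=1000 → (cmp)
[8] flags=1000 GT?F → skip
[9] flags=1000 MI?T → r5=0x41
[10] flags=1000 HI?F → skip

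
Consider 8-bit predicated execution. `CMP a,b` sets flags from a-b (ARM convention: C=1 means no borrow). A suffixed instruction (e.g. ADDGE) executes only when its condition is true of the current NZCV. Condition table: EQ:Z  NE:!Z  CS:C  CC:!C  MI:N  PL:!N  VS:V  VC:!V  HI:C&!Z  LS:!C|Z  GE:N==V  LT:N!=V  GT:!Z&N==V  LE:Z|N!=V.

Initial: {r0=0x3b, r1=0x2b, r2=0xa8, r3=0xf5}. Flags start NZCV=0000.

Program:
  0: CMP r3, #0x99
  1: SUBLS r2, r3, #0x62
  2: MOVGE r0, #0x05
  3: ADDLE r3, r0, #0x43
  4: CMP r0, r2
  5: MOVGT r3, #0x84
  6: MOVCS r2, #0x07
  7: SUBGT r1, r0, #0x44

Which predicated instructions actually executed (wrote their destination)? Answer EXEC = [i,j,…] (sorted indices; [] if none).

EXEC = [2,5,7]

[0] flags=0010 → (cmp)
[1] flags=0010 LS?F → skip
[2] flags=0010 GE?T → r0=0x05
[3] flags=0010 LE?F → skip
[4] flags=0000 → (cmp)
[5] flags=0000 GT?T → r3=0x84
[6] flags=0000 CS?F → skip
[7] flags=0000 GT?T → r1=0xc1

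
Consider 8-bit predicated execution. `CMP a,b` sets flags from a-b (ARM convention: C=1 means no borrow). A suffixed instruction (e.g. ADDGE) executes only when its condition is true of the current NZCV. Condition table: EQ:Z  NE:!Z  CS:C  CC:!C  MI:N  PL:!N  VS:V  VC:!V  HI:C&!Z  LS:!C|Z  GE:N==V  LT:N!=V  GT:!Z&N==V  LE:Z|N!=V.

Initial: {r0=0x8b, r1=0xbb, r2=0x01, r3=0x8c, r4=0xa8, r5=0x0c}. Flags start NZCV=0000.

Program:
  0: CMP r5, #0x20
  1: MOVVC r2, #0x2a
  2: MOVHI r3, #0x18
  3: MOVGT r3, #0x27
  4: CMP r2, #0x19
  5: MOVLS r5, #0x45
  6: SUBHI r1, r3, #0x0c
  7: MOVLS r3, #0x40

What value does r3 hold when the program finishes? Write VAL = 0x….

[0] flags=1000 → (cmp)
[1] flags=1000 VC?T → r2=0x2a
[2] flags=1000 HI?F → skip
[3] flags=1000 GT?F → skip
[4] flags=0010 → (cmp)
[5] flags=0010 LS?F → skip
[6] flags=0010 HI?T → r1=0x80
[7] flags=0010 LS?F → skip

VAL = 0x8c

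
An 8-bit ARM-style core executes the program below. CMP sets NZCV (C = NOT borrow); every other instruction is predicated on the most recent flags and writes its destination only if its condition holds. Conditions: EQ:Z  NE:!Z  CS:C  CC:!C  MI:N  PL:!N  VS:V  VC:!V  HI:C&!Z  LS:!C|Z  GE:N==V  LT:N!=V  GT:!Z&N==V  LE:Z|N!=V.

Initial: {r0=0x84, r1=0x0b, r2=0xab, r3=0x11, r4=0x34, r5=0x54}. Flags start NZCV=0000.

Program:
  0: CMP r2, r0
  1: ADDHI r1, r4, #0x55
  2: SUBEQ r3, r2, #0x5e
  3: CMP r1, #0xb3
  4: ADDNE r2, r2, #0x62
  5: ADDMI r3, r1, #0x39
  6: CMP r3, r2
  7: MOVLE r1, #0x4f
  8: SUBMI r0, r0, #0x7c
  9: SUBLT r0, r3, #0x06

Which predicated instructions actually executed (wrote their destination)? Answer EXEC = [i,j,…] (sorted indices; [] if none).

EXEC = [1,4,5,7,8,9]

[0] flags=0010 → (cmp)
[1] flags=0010 HI?T → r1=0x89
[2] flags=0010 EQ?F → skip
[3] flags=1000 → (cmp)
[4] flags=1000 NE?T → r2=0x0d
[5] flags=1000 MI?T → r3=0xc2
[6] flags=1010 → (cmp)
[7] flags=1010 LE?T → r1=0x4f
[8] flags=1010 MI?T → r0=0x08
[9] flags=1010 LT?T → r0=0xbc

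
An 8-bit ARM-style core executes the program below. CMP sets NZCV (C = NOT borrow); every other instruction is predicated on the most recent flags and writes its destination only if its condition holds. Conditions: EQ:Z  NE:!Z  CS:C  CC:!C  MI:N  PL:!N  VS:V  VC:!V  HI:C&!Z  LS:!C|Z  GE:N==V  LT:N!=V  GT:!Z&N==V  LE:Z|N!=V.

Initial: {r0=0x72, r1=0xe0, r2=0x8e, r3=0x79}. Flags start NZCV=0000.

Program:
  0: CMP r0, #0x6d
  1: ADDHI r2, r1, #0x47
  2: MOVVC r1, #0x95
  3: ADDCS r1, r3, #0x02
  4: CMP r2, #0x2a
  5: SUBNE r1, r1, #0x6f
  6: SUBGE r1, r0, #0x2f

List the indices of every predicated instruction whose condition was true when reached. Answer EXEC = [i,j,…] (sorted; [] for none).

EXEC = [1,2,3,5]

0: ✓ CMP  NZCV=0010
1: ✓ ADDHI  r2←0x27
2: ✓ MOVVC  r1←0x95
3: ✓ ADDCS  r1←0x7b
4: ✓ CMP  NZCV=1000
5: ✓ SUBNE  r1←0x0c
6: · SUBGE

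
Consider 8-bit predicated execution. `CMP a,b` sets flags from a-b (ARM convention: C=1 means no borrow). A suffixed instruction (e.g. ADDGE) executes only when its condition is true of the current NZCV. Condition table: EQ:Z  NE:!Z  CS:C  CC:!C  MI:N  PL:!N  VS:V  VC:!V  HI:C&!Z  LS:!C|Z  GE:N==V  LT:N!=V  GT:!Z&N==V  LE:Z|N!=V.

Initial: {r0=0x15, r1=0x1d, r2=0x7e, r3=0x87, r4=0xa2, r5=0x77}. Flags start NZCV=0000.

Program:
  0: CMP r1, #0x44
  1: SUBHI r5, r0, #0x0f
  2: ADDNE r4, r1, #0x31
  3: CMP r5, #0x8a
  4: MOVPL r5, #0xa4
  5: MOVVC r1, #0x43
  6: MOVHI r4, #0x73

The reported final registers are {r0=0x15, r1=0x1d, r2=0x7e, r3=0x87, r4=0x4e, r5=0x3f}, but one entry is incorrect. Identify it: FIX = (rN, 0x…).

FIX = (r5, 0x77)

[0] flags=1000 → (cmp)
[1] flags=1000 HI?F → skip
[2] flags=1000 NE?T → r4=0x4e
[3] flags=1001 → (cmp)
[4] flags=1001 PL?F → skip
[5] flags=1001 VC?F → skip
[6] flags=1001 HI?F → skip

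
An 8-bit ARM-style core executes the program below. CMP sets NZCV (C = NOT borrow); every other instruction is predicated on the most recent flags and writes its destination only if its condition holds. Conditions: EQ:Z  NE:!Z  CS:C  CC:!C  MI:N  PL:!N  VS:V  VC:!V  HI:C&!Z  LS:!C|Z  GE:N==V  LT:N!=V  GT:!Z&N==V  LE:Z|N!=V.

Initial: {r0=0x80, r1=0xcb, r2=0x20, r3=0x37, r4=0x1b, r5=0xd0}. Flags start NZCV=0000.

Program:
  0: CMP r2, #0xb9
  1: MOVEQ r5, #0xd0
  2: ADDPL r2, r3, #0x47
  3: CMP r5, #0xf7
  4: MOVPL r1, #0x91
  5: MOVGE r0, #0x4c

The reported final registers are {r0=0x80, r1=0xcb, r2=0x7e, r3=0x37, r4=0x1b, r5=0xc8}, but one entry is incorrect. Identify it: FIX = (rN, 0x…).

[0] flags=0000 → (cmp)
[1] flags=0000 EQ?F → skip
[2] flags=0000 PL?T → r2=0x7e
[3] flags=1000 → (cmp)
[4] flags=1000 PL?F → skip
[5] flags=1000 GE?F → skip

FIX = (r5, 0xd0)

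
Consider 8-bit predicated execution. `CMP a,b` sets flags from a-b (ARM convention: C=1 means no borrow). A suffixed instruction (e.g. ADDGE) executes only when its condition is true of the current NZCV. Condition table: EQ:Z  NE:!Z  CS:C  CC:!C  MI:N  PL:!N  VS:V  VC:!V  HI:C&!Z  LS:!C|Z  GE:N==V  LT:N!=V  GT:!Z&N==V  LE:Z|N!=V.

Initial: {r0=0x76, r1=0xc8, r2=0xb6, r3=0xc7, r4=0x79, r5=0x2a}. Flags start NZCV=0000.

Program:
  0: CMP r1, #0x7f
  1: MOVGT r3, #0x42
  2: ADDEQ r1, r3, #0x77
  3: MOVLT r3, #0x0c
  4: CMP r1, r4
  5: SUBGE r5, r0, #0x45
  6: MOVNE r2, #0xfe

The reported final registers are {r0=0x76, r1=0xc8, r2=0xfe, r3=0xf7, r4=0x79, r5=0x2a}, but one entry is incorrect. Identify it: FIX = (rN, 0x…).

0: ✓ CMP  NZCV=0011
1: · MOVGT
2: · ADDEQ
3: ✓ MOVLT  r3←0x0c
4: ✓ CMP  NZCV=0011
5: · SUBGE
6: ✓ MOVNE  r2←0xfe

FIX = (r3, 0x0c)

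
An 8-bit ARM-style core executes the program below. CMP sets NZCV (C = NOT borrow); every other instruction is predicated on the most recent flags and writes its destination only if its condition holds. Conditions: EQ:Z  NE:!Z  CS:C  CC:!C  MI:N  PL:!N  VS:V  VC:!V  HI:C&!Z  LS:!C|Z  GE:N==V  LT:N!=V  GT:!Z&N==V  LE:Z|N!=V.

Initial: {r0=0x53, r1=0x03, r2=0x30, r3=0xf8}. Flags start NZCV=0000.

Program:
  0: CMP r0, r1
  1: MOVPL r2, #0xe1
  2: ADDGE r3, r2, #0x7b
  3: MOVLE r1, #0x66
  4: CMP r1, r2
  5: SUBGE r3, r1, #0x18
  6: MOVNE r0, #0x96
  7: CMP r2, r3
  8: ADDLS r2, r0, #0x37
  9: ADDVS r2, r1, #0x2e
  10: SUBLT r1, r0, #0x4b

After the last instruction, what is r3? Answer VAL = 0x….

0: ✓ CMP  NZCV=0010
1: ✓ MOVPL  r2←0xe1
2: ✓ ADDGE  r3←0x5c
3: · MOVLE
4: ✓ CMP  NZCV=0000
5: ✓ SUBGE  r3←0xeb
6: ✓ MOVNE  r0←0x96
7: ✓ CMP  NZCV=1000
8: ✓ ADDLS  r2←0xcd
9: · ADDVS
10: ✓ SUBLT  r1←0x4b

VAL = 0xeb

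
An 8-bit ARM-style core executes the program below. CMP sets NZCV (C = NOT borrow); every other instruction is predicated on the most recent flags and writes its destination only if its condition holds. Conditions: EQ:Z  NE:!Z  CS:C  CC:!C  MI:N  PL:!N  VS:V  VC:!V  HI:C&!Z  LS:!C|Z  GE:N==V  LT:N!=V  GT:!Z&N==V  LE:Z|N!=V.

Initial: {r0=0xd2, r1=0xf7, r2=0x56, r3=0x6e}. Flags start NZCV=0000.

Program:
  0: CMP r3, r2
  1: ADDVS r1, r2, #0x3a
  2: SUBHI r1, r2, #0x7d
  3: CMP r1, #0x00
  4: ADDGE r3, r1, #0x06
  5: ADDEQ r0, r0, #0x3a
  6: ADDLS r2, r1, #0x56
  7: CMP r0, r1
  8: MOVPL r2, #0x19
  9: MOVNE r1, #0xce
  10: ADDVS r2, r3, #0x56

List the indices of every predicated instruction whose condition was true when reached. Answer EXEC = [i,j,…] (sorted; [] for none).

EXEC = [2,9]

[0] flags=0010 → (cmp)
[1] flags=0010 VS?F → skip
[2] flags=0010 HI?T → r1=0xd9
[3] flags=1010 → (cmp)
[4] flags=1010 GE?F → skip
[5] flags=1010 EQ?F → skip
[6] flags=1010 LS?F → skip
[7] flags=1000 → (cmp)
[8] flags=1000 PL?F → skip
[9] flags=1000 NE?T → r1=0xce
[10] flags=1000 VS?F → skip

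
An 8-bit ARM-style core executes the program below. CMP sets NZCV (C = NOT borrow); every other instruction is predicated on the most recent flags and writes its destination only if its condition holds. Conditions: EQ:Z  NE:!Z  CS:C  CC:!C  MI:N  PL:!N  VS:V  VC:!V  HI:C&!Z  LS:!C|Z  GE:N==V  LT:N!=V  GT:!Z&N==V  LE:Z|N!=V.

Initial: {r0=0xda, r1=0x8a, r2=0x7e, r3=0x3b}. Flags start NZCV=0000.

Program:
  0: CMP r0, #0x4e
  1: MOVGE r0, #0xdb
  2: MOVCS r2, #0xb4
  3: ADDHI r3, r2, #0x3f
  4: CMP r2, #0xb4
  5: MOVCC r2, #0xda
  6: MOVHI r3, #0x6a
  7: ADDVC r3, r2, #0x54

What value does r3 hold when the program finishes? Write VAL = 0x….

0: ✓ CMP  NZCV=1010
1: · MOVGE
2: ✓ MOVCS  r2←0xb4
3: ✓ ADDHI  r3←0xf3
4: ✓ CMP  NZCV=0110
5: · MOVCC
6: · MOVHI
7: ✓ ADDVC  r3←0x08

VAL = 0x08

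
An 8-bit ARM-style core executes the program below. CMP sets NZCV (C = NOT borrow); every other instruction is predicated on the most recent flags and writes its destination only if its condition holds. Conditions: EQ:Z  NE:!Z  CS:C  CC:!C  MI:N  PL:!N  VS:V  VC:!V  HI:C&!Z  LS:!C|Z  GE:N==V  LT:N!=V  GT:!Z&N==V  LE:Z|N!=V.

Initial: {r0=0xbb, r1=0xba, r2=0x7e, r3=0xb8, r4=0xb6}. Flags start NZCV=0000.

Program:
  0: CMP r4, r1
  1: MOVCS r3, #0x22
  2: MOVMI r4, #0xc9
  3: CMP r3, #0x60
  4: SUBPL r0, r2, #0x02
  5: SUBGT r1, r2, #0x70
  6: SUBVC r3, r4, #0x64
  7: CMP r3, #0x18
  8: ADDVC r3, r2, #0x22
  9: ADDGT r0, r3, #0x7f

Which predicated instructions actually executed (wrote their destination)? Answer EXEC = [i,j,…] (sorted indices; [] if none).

[0] flags=1000 → (cmp)
[1] flags=1000 CS?F → skip
[2] flags=1000 MI?T → r4=0xc9
[3] flags=0011 → (cmp)
[4] flags=0011 PL?T → r0=0x7c
[5] flags=0011 GT?F → skip
[6] flags=0011 VC?F → skip
[7] flags=1010 → (cmp)
[8] flags=1010 VC?T → r3=0xa0
[9] flags=1010 GT?F → skip

EXEC = [2,4,8]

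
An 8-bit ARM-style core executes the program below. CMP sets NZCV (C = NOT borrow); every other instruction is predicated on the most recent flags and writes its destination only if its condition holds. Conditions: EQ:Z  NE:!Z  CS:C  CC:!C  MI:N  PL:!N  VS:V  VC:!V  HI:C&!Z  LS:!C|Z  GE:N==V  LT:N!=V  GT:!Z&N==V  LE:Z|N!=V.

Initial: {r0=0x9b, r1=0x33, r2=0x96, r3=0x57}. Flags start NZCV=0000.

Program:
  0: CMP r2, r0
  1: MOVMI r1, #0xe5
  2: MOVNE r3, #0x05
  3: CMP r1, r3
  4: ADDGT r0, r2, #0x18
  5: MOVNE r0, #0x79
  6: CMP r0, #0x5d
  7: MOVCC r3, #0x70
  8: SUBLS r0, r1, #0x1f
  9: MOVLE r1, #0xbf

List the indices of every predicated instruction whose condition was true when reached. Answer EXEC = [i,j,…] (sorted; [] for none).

0: ✓ CMP  NZCV=1000
1: ✓ MOVMI  r1←0xe5
2: ✓ MOVNE  r3←0x05
3: ✓ CMP  NZCV=1010
4: · ADDGT
5: ✓ MOVNE  r0←0x79
6: ✓ CMP  NZCV=0010
7: · MOVCC
8: · SUBLS
9: · MOVLE

EXEC = [1,2,5]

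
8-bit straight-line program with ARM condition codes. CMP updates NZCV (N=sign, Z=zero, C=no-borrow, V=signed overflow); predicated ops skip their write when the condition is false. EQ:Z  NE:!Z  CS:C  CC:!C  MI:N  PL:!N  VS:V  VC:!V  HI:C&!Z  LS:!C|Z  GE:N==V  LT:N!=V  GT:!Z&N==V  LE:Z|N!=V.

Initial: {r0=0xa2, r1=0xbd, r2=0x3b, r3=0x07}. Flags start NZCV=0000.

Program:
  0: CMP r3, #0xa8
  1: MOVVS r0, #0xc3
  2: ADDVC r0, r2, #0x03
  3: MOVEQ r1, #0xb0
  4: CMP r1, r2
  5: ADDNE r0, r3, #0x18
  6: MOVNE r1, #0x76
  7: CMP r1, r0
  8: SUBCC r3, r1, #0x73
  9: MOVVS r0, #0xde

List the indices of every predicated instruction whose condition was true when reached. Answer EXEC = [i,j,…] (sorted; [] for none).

EXEC = [2,5,6]

[0] flags=0000 → (cmp)
[1] flags=0000 VS?F → skip
[2] flags=0000 VC?T → r0=0x3e
[3] flags=0000 EQ?F → skip
[4] flags=1010 → (cmp)
[5] flags=1010 NE?T → r0=0x1f
[6] flags=1010 NE?T → r1=0x76
[7] flags=0010 → (cmp)
[8] flags=0010 CC?F → skip
[9] flags=0010 VS?F → skip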